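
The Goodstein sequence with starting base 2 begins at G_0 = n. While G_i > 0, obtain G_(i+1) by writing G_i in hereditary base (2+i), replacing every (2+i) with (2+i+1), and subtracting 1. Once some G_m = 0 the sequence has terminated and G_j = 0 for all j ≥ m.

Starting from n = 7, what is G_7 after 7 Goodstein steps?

37665879

step 0: 7 = 2^2 + 2 + 1; sub 3 for 2: 3^3 + 3 + 1; = 31; G_1 = 31−1 = 30
step 1: 30 = 3^3 + 3; sub 4 for 3: 4^4 + 4; = 260; G_2 = 260−1 = 259
step 2: 259 = 4^4 + 3; sub 5 for 4: 5^5 + 3; = 3128; G_3 = 3128−1 = 3127
step 3: 3127 = 5^5 + 2; sub 6 for 5: 6^6 + 2; = 46658; G_4 = 46658−1 = 46657
step 4: 46657 = 6^6 + 1; sub 7 for 6: 7^7 + 1; = 823544; G_5 = 823544−1 = 823543
step 5: 823543 = 7^7; sub 8 for 7: 8^8; = 16777216; G_6 = 16777216−1 = 16777215
step 6: 16777215 = 7·8^7 + 7·8^6 + 7·8^5 + 7·8^4 + 7·8^3 + 7·8^2 + 7·8 + 7; sub 9 for 8: 7·9^7 + 7·9^6 + 7·9^5 + 7·9^4 + 7·9^3 + 7·9^2 + 7·9 + 7; = 37665880; G_7 = 37665880−1 = 37665879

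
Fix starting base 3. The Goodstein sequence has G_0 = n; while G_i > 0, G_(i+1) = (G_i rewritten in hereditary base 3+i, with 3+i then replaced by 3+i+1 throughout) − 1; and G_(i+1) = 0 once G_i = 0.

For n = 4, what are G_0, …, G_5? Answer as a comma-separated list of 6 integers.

step 0: 4 = 3 + 1; sub 4 for 3: 4 + 1; = 5; G_1 = 5−1 = 4
step 1: 4 = 4; sub 5 for 4: 5; = 5; G_2 = 5−1 = 4
step 2: 4 = 4; sub 6 for 5: 4; = 4; G_3 = 4−1 = 3
step 3: 3 = 3; sub 7 for 6: 3; = 3; G_4 = 3−1 = 2
step 4: 2 = 2; sub 8 for 7: 2; = 2; G_5 = 2−1 = 1

4, 4, 4, 3, 2, 1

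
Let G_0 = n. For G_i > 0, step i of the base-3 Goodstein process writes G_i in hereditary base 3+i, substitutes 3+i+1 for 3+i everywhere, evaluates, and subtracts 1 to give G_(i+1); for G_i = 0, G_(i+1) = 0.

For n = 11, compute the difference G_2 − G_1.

8

G_0=11  [base 3] 3^2 + 2  →[3↦4]→  4^2 + 2 = 18  −1 ⇒ G_1=17
G_1=17  [base 4] 4^2 + 1  →[4↦5]→  5^2 + 1 = 26  −1 ⇒ G_2=25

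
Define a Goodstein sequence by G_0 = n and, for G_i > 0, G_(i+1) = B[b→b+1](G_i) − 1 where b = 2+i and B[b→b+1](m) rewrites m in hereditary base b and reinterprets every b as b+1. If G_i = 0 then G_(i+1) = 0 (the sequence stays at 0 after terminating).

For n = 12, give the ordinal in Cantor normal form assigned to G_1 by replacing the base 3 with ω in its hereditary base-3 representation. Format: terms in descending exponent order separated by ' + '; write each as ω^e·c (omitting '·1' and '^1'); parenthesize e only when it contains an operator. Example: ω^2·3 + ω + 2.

ω^(ω + 1) + ω^2·2 + ω·2 + 2

(0) 12|_2 = 2^(2 + 1) + 2^2 ↦ 3^(3 + 1) + 3^3|_3 = 108 ⇒ 107
(1) 107|_3 = 3^(3 + 1) + 2·3^2 + 2·3 + 2 ↦ 4^(4 + 1) + 2·4^2 + 2·4 + 2|_4 = 1066 ⇒ 1065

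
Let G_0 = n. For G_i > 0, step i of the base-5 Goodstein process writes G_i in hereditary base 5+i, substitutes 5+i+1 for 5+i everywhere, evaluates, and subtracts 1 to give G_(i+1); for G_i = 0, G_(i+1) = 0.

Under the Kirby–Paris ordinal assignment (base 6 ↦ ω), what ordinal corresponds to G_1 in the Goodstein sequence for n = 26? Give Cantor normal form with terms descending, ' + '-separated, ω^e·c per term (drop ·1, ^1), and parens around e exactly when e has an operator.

ω^2

(0) 26|_5 = 5^2 + 1 ↦ 6^2 + 1|_6 = 37 ⇒ 36
(1) 36|_6 = 6^2 ↦ 7^2|_7 = 49 ⇒ 48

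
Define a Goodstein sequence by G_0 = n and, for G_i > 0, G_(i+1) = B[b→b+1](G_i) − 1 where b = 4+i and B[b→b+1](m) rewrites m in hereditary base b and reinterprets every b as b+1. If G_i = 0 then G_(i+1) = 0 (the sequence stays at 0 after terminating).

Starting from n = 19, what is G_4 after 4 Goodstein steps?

i=0: 19 = 4^2 + 3 (b=4); 4→5: 5^2 + 3 = 28; 28−1 = 27
i=1: 27 = 5^2 + 2 (b=5); 5→6: 6^2 + 2 = 38; 38−1 = 37
i=2: 37 = 6^2 + 1 (b=6); 6→7: 7^2 + 1 = 50; 50−1 = 49
i=3: 49 = 7^2 (b=7); 7→8: 8^2 = 64; 64−1 = 63
i=4: 63 = 7·8 + 7 (b=8); 8→9: 7·9 + 7 = 70; 70−1 = 69

63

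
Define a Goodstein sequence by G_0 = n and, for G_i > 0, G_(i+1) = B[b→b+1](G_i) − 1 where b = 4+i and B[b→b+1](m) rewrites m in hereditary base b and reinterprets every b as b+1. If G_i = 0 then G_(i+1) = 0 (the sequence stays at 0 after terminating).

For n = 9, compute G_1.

step 0: 9 = 2·4 + 1; sub 5 for 4: 2·5 + 1; = 11; G_1 = 11−1 = 10
step 1: 10 = 2·5; sub 6 for 5: 2·6; = 12; G_2 = 12−1 = 11

10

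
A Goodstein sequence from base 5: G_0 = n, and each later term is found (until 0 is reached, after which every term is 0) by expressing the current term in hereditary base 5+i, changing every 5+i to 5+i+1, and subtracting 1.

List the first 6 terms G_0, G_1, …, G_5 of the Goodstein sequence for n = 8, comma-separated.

(0) 8|_5 = 5 + 3 ↦ 6 + 3|_6 = 9 ⇒ 8
(1) 8|_6 = 6 + 2 ↦ 7 + 2|_7 = 9 ⇒ 8
(2) 8|_7 = 7 + 1 ↦ 8 + 1|_8 = 9 ⇒ 8
(3) 8|_8 = 8 ↦ 9|_9 = 9 ⇒ 8
(4) 8|_9 = 8 ↦ 8|_10 = 8 ⇒ 7

8, 8, 8, 8, 8, 7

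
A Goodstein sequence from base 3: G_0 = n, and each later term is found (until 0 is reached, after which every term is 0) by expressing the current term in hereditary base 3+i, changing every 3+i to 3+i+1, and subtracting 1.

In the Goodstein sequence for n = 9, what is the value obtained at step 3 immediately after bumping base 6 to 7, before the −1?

G_0=9  [base 3] 3^2  →[3↦4]→  4^2 = 16  −1 ⇒ G_1=15
G_1=15  [base 4] 3·4 + 3  →[4↦5]→  3·5 + 3 = 18  −1 ⇒ G_2=17
G_2=17  [base 5] 3·5 + 2  →[5↦6]→  3·6 + 2 = 20  −1 ⇒ G_3=19

22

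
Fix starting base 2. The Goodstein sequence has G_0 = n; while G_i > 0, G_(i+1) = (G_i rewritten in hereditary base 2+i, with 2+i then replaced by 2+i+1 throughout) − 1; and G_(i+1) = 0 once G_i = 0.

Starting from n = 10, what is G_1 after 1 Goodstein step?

G_0=10  [base 2] 2^(2 + 1) + 2  →[2↦3]→  3^(3 + 1) + 3 = 84  −1 ⇒ G_1=83
G_1=83  [base 3] 3^(3 + 1) + 2  →[3↦4]→  4^(4 + 1) + 2 = 1026  −1 ⇒ G_2=1025

83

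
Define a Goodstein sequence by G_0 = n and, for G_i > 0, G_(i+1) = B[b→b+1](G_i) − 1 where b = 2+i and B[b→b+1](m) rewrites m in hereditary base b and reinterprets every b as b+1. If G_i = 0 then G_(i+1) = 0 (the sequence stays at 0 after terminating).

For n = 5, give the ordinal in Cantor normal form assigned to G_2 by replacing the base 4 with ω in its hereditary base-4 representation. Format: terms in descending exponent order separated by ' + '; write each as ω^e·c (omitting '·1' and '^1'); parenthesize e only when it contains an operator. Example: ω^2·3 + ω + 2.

i=0: 5 = 2^2 + 1 (b=2); 2→3: 3^3 + 1 = 28; 28−1 = 27
i=1: 27 = 3^3 (b=3); 3→4: 4^4 = 256; 256−1 = 255
i=2: 255 = 3·4^3 + 3·4^2 + 3·4 + 3 (b=4); 4→5: 3·5^3 + 3·5^2 + 3·5 + 3 = 468; 468−1 = 467

ω^3·3 + ω^2·3 + ω·3 + 3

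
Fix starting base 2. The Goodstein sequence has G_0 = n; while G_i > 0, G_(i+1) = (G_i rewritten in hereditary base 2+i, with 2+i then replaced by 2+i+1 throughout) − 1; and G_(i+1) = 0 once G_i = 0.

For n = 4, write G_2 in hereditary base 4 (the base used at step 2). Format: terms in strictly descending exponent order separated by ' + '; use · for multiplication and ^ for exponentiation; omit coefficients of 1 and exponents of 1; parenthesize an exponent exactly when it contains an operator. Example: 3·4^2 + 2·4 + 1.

2·4^2 + 2·4 + 1

i=0: 4 = 2^2 (b=2); 2→3: 3^3 = 27; 27−1 = 26
i=1: 26 = 2·3^2 + 2·3 + 2 (b=3); 3→4: 2·4^2 + 2·4 + 2 = 42; 42−1 = 41
i=2: 41 = 2·4^2 + 2·4 + 1 (b=4); 4→5: 2·5^2 + 2·5 + 1 = 61; 61−1 = 60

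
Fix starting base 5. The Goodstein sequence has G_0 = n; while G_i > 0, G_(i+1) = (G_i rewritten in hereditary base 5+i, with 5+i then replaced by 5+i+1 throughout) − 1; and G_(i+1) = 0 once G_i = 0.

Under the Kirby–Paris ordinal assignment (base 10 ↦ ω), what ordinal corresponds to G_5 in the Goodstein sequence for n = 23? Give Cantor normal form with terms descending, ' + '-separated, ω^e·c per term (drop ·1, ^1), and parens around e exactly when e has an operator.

G_0 = 23. HB_5(23) = 4·5 + 3. Bump = 27. G_1 = 26.
G_1 = 26. HB_6(26) = 4·6 + 2. Bump = 30. G_2 = 29.
G_2 = 29. HB_7(29) = 4·7 + 1. Bump = 33. G_3 = 32.
G_3 = 32. HB_8(32) = 4·8. Bump = 36. G_4 = 35.
G_4 = 35. HB_9(35) = 3·9 + 8. Bump = 38. G_5 = 37.
G_5 = 37. HB_10(37) = 3·10 + 7. Bump = 40. G_6 = 39.

ω·3 + 7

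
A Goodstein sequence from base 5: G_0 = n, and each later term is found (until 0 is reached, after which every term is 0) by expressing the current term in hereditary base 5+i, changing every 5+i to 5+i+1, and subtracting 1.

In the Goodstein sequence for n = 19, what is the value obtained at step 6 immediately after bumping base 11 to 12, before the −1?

step 0: 19 = 3·5 + 4; sub 6 for 5: 3·6 + 4; = 22; G_1 = 22−1 = 21
step 1: 21 = 3·6 + 3; sub 7 for 6: 3·7 + 3; = 24; G_2 = 24−1 = 23
step 2: 23 = 3·7 + 2; sub 8 for 7: 3·8 + 2; = 26; G_3 = 26−1 = 25
step 3: 25 = 3·8 + 1; sub 9 for 8: 3·9 + 1; = 28; G_4 = 28−1 = 27
step 4: 27 = 3·9; sub 10 for 9: 3·10; = 30; G_5 = 30−1 = 29
step 5: 29 = 2·10 + 9; sub 11 for 10: 2·11 + 9; = 31; G_6 = 31−1 = 30
step 6: 30 = 2·11 + 8; sub 12 for 11: 2·12 + 8; = 32; G_7 = 32−1 = 31

32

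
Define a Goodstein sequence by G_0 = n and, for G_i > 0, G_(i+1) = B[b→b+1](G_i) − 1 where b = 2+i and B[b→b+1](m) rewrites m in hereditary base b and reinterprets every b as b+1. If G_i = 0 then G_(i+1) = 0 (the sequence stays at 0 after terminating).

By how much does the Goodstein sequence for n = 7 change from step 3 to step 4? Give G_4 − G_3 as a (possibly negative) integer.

43530

i=0: 7 = 2^2 + 2 + 1 (b=2); 2→3: 3^3 + 3 + 1 = 31; 31−1 = 30
i=1: 30 = 3^3 + 3 (b=3); 3→4: 4^4 + 4 = 260; 260−1 = 259
i=2: 259 = 4^4 + 3 (b=4); 4→5: 5^5 + 3 = 3128; 3128−1 = 3127
i=3: 3127 = 5^5 + 2 (b=5); 5→6: 6^6 + 2 = 46658; 46658−1 = 46657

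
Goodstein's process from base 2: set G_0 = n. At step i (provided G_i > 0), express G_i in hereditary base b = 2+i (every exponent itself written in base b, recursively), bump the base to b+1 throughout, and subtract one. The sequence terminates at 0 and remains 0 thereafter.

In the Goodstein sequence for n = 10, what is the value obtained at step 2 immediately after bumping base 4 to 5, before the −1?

step 0: 10 = 2^(2 + 1) + 2; sub 3 for 2: 3^(3 + 1) + 3; = 84; G_1 = 84−1 = 83
step 1: 83 = 3^(3 + 1) + 2; sub 4 for 3: 4^(4 + 1) + 2; = 1026; G_2 = 1026−1 = 1025

15626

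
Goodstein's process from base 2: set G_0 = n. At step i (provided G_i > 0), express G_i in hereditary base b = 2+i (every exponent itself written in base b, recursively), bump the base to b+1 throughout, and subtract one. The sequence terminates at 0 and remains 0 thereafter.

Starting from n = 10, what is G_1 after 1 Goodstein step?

83

G_0 = 10. HB_2(10) = 2^(2 + 1) + 2. Bump = 84. G_1 = 83.
G_1 = 83. HB_3(83) = 3^(3 + 1) + 2. Bump = 1026. G_2 = 1025.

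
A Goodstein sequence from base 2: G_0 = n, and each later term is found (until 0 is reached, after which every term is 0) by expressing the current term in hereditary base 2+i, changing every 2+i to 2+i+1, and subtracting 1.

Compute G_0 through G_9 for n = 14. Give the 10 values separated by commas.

14, 110, 1281, 18750, 326591, 5862840, 134404971, 3487116548, 100000555551, 3138429262496

base 2: 14 = 2^(2 + 1) + 2^2 + 2; at 3: 3^(3 + 1) + 3^3 + 3 = 111; next = 110
base 3: 110 = 3^(3 + 1) + 3^3 + 2; at 4: 4^(4 + 1) + 4^4 + 2 = 1282; next = 1281
base 4: 1281 = 4^(4 + 1) + 4^4 + 1; at 5: 5^(5 + 1) + 5^5 + 1 = 18751; next = 18750
base 5: 18750 = 5^(5 + 1) + 5^5; at 6: 6^(6 + 1) + 6^6 = 326592; next = 326591
base 6: 326591 = 6^(6 + 1) + 5·6^5 + 5·6^4 + 5·6^3 + 5·6^2 + 5·6 + 5; at 7: 7^(7 + 1) + 5·7^5 + 5·7^4 + 5·7^3 + 5·7^2 + 5·7 + 5 = 5862841; next = 5862840
base 7: 5862840 = 7^(7 + 1) + 5·7^5 + 5·7^4 + 5·7^3 + 5·7^2 + 5·7 + 4; at 8: 8^(8 + 1) + 5·8^5 + 5·8^4 + 5·8^3 + 5·8^2 + 5·8 + 4 = 134404972; next = 134404971
base 8: 134404971 = 8^(8 + 1) + 5·8^5 + 5·8^4 + 5·8^3 + 5·8^2 + 5·8 + 3; at 9: 9^(9 + 1) + 5·9^5 + 5·9^4 + 5·9^3 + 5·9^2 + 5·9 + 3 = 3487116549; next = 3487116548
base 9: 3487116548 = 9^(9 + 1) + 5·9^5 + 5·9^4 + 5·9^3 + 5·9^2 + 5·9 + 2; at 10: 10^(10 + 1) + 5·10^5 + 5·10^4 + 5·10^3 + 5·10^2 + 5·10 + 2 = 100000555552; next = 100000555551
base 10: 100000555551 = 10^(10 + 1) + 5·10^5 + 5·10^4 + 5·10^3 + 5·10^2 + 5·10 + 1; at 11: 11^(11 + 1) + 5·11^5 + 5·11^4 + 5·11^3 + 5·11^2 + 5·11 + 1 = 3138429262497; next = 3138429262496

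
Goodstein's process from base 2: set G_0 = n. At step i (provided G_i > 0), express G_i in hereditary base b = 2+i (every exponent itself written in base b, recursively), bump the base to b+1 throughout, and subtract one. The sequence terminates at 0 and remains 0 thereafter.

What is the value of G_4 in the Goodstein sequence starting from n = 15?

326593

G_0 = 15. HB_2(15) = 2^(2 + 1) + 2^2 + 2 + 1. Bump = 112. G_1 = 111.
G_1 = 111. HB_3(111) = 3^(3 + 1) + 3^3 + 3. Bump = 1284. G_2 = 1283.
G_2 = 1283. HB_4(1283) = 4^(4 + 1) + 4^4 + 3. Bump = 18753. G_3 = 18752.
G_3 = 18752. HB_5(18752) = 5^(5 + 1) + 5^5 + 2. Bump = 326594. G_4 = 326593.
G_4 = 326593. HB_6(326593) = 6^(6 + 1) + 6^6 + 1. Bump = 6588345. G_5 = 6588344.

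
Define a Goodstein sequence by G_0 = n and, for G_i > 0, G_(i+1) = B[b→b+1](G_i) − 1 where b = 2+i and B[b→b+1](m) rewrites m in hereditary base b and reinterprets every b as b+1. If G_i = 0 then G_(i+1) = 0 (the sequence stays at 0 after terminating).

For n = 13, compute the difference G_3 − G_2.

14813

G_0=13  [base 2] 2^(2 + 1) + 2^2 + 1  →[2↦3]→  3^(3 + 1) + 3^3 + 1 = 109  −1 ⇒ G_1=108
G_1=108  [base 3] 3^(3 + 1) + 3^3  →[3↦4]→  4^(4 + 1) + 4^4 = 1280  −1 ⇒ G_2=1279
G_2=1279  [base 4] 4^(4 + 1) + 3·4^3 + 3·4^2 + 3·4 + 3  →[4↦5]→  5^(5 + 1) + 3·5^3 + 3·5^2 + 3·5 + 3 = 16093  −1 ⇒ G_3=16092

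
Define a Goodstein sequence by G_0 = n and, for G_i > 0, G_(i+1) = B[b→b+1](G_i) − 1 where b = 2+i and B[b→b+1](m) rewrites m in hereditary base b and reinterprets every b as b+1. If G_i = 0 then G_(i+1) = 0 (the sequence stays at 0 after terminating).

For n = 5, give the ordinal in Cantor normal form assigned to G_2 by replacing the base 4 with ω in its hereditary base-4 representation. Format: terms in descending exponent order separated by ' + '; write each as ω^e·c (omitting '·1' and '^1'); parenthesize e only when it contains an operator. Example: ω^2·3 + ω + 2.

[0] 5 ≡ 2^2 + 1 (base 2). Lift 3: 28. −1: 27.
[1] 27 ≡ 3^3 (base 3). Lift 4: 256. −1: 255.

ω^3·3 + ω^2·3 + ω·3 + 3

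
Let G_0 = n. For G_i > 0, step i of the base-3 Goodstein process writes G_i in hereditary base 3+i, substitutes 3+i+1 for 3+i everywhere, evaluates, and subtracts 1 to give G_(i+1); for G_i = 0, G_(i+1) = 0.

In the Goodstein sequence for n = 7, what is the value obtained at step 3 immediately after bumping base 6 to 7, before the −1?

10

7 —HB3→ 2·3 + 1 —bump→ 2·4 + 1 = 9 —(−1)→ 8
8 —HB4→ 2·4 —bump→ 2·5 = 10 —(−1)→ 9
9 —HB5→ 5 + 4 —bump→ 6 + 4 = 10 —(−1)→ 9
9 —HB6→ 6 + 3 —bump→ 7 + 3 = 10 —(−1)→ 9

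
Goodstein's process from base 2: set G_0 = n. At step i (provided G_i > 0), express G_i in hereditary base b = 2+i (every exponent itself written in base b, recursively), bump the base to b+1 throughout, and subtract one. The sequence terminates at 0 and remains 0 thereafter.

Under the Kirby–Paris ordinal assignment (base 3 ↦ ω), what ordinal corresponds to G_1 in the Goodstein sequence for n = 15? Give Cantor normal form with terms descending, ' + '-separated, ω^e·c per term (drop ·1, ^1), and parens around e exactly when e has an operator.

ω^(ω + 1) + ω^ω + ω

(0) 15|_2 = 2^(2 + 1) + 2^2 + 2 + 1 ↦ 3^(3 + 1) + 3^3 + 3 + 1|_3 = 112 ⇒ 111
(1) 111|_3 = 3^(3 + 1) + 3^3 + 3 ↦ 4^(4 + 1) + 4^4 + 4|_4 = 1284 ⇒ 1283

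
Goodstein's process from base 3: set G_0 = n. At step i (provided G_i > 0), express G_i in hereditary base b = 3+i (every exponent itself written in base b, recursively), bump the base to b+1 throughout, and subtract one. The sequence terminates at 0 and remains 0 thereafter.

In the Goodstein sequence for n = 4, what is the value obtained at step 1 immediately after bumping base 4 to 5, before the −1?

5

4 —HB3→ 3 + 1 —bump→ 4 + 1 = 5 —(−1)→ 4
4 —HB4→ 4 —bump→ 5 = 5 —(−1)→ 4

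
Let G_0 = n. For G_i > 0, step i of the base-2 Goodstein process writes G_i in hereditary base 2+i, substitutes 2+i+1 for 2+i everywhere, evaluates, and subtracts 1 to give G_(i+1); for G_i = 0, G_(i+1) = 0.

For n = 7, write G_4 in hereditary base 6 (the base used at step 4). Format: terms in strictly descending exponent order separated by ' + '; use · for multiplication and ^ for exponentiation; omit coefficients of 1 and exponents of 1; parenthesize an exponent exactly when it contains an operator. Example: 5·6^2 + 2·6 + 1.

G_0 = 7. HB_2(7) = 2^2 + 2 + 1. Bump = 31. G_1 = 30.
G_1 = 30. HB_3(30) = 3^3 + 3. Bump = 260. G_2 = 259.
G_2 = 259. HB_4(259) = 4^4 + 3. Bump = 3128. G_3 = 3127.
G_3 = 3127. HB_5(3127) = 5^5 + 2. Bump = 46658. G_4 = 46657.
G_4 = 46657. HB_6(46657) = 6^6 + 1. Bump = 823544. G_5 = 823543.

6^6 + 1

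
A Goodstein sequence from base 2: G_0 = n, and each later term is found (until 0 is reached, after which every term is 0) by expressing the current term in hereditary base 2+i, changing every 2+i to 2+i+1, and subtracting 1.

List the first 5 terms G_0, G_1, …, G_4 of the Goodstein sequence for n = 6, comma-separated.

6, 29, 257, 3125, 46655

i=0: 6 = 2^2 + 2 (b=2); 2→3: 3^3 + 3 = 30; 30−1 = 29
i=1: 29 = 3^3 + 2 (b=3); 3→4: 4^4 + 2 = 258; 258−1 = 257
i=2: 257 = 4^4 + 1 (b=4); 4→5: 5^5 + 1 = 3126; 3126−1 = 3125
i=3: 3125 = 5^5 (b=5); 5→6: 6^6 = 46656; 46656−1 = 46655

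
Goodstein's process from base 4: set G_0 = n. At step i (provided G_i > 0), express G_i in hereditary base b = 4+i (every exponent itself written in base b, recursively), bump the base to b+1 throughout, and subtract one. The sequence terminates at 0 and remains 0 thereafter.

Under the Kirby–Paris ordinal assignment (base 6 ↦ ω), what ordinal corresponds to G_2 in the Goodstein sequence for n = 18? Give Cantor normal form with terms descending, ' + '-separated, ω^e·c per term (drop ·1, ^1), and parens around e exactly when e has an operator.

ω^2

i=0: 18 = 4^2 + 2 (b=4); 4→5: 5^2 + 2 = 27; 27−1 = 26
i=1: 26 = 5^2 + 1 (b=5); 5→6: 6^2 + 1 = 37; 37−1 = 36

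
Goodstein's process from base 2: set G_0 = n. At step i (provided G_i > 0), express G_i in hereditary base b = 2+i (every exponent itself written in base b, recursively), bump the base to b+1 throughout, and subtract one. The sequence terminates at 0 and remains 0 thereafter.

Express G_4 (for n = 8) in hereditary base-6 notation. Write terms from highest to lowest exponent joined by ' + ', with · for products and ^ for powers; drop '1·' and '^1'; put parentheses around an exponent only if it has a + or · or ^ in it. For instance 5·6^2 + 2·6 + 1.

2·6^6 + 2·6^2 + 6 + 5

step 0: 8 = 2^(2 + 1); sub 3 for 2: 3^(3 + 1); = 81; G_1 = 81−1 = 80
step 1: 80 = 2·3^3 + 2·3^2 + 2·3 + 2; sub 4 for 3: 2·4^4 + 2·4^2 + 2·4 + 2; = 554; G_2 = 554−1 = 553
step 2: 553 = 2·4^4 + 2·4^2 + 2·4 + 1; sub 5 for 4: 2·5^5 + 2·5^2 + 2·5 + 1; = 6311; G_3 = 6311−1 = 6310
step 3: 6310 = 2·5^5 + 2·5^2 + 2·5; sub 6 for 5: 2·6^6 + 2·6^2 + 2·6; = 93396; G_4 = 93396−1 = 93395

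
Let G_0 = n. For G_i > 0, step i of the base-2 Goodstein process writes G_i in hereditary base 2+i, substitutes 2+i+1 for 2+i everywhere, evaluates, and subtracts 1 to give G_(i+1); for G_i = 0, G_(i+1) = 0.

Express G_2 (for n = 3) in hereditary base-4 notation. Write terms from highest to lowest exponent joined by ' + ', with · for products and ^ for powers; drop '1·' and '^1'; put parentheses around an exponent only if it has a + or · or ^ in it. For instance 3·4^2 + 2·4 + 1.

3

i=0: 3 = 2 + 1 (b=2); 2→3: 3 + 1 = 4; 4−1 = 3
i=1: 3 = 3 (b=3); 3→4: 4 = 4; 4−1 = 3
i=2: 3 = 3 (b=4); 4→5: 3 = 3; 3−1 = 2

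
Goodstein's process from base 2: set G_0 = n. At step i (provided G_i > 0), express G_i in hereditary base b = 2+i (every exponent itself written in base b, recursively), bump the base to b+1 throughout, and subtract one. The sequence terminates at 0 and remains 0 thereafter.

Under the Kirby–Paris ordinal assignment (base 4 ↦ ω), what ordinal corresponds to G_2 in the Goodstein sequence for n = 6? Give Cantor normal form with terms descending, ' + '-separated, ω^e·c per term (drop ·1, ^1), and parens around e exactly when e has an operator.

ω^ω + 1

step 0: 6 = 2^2 + 2; sub 3 for 2: 3^3 + 3; = 30; G_1 = 30−1 = 29
step 1: 29 = 3^3 + 2; sub 4 for 3: 4^4 + 2; = 258; G_2 = 258−1 = 257
step 2: 257 = 4^4 + 1; sub 5 for 4: 5^5 + 1; = 3126; G_3 = 3126−1 = 3125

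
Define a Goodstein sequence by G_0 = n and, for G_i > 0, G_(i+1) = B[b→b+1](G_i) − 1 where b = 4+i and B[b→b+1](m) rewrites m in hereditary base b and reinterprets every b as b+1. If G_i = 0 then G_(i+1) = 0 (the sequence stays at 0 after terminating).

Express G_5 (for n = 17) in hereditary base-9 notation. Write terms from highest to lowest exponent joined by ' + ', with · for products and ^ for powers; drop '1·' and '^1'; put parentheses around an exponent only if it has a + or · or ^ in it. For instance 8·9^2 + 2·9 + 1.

5·9 + 2

G_0=17  [base 4] 4^2 + 1  →[4↦5]→  5^2 + 1 = 26  −1 ⇒ G_1=25
G_1=25  [base 5] 5^2  →[5↦6]→  6^2 = 36  −1 ⇒ G_2=35
G_2=35  [base 6] 5·6 + 5  →[6↦7]→  5·7 + 5 = 40  −1 ⇒ G_3=39
G_3=39  [base 7] 5·7 + 4  →[7↦8]→  5·8 + 4 = 44  −1 ⇒ G_4=43
G_4=43  [base 8] 5·8 + 3  →[8↦9]→  5·9 + 3 = 48  −1 ⇒ G_5=47
G_5=47  [base 9] 5·9 + 2  →[9↦10]→  5·10 + 2 = 52  −1 ⇒ G_6=51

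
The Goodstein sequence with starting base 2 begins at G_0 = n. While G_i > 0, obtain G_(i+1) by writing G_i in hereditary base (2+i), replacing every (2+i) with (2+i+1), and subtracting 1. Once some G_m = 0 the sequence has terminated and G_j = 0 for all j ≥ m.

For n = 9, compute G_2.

1023

i=0: 9 = 2^(2 + 1) + 1 (b=2); 2→3: 3^(3 + 1) + 1 = 82; 82−1 = 81
i=1: 81 = 3^(3 + 1) (b=3); 3→4: 4^(4 + 1) = 1024; 1024−1 = 1023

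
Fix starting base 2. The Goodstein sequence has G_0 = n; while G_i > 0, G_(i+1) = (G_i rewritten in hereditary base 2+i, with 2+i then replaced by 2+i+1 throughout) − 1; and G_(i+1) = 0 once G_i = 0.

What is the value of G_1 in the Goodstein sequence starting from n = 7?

30

step 0: 7 = 2^2 + 2 + 1; sub 3 for 2: 3^3 + 3 + 1; = 31; G_1 = 31−1 = 30
step 1: 30 = 3^3 + 3; sub 4 for 3: 4^4 + 4; = 260; G_2 = 260−1 = 259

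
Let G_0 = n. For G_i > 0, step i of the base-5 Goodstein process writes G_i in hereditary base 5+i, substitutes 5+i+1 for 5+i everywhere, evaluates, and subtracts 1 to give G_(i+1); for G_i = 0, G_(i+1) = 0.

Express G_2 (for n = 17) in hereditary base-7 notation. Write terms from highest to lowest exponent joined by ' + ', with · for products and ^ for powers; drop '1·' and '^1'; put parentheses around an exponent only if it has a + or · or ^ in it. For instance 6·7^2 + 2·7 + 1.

3·7

G_0 = 17. HB_5(17) = 3·5 + 2. Bump = 20. G_1 = 19.
G_1 = 19. HB_6(19) = 3·6 + 1. Bump = 22. G_2 = 21.
G_2 = 21. HB_7(21) = 3·7. Bump = 24. G_3 = 23.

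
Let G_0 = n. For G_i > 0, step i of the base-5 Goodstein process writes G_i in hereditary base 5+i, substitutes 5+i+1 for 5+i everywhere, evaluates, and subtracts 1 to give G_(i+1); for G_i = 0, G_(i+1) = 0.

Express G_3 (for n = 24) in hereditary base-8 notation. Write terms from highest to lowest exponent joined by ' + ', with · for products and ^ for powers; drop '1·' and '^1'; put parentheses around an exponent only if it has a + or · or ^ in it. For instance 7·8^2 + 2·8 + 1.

[0] 24 ≡ 4·5 + 4 (base 5). Lift 6: 28. −1: 27.
[1] 27 ≡ 4·6 + 3 (base 6). Lift 7: 31. −1: 30.
[2] 30 ≡ 4·7 + 2 (base 7). Lift 8: 34. −1: 33.
[3] 33 ≡ 4·8 + 1 (base 8). Lift 9: 37. −1: 36.

4·8 + 1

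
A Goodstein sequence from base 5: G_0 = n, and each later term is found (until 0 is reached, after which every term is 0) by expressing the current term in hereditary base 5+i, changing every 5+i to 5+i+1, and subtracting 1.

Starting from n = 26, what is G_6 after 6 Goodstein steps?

G_0=26  [base 5] 5^2 + 1  →[5↦6]→  6^2 + 1 = 37  −1 ⇒ G_1=36
G_1=36  [base 6] 6^2  →[6↦7]→  7^2 = 49  −1 ⇒ G_2=48
G_2=48  [base 7] 6·7 + 6  →[7↦8]→  6·8 + 6 = 54  −1 ⇒ G_3=53
G_3=53  [base 8] 6·8 + 5  →[8↦9]→  6·9 + 5 = 59  −1 ⇒ G_4=58
G_4=58  [base 9] 6·9 + 4  →[9↦10]→  6·10 + 4 = 64  −1 ⇒ G_5=63
G_5=63  [base 10] 6·10 + 3  →[10↦11]→  6·11 + 3 = 69  −1 ⇒ G_6=68
G_6=68  [base 11] 6·11 + 2  →[11↦12]→  6·12 + 2 = 74  −1 ⇒ G_7=73

68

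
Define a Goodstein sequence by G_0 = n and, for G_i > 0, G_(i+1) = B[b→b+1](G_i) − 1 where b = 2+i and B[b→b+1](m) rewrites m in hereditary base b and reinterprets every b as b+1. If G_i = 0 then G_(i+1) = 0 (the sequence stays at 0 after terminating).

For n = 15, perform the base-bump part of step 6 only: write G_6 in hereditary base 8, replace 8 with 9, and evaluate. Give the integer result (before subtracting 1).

3524450281

base 2: 15 = 2^(2 + 1) + 2^2 + 2 + 1; at 3: 3^(3 + 1) + 3^3 + 3 + 1 = 112; next = 111
base 3: 111 = 3^(3 + 1) + 3^3 + 3; at 4: 4^(4 + 1) + 4^4 + 4 = 1284; next = 1283
base 4: 1283 = 4^(4 + 1) + 4^4 + 3; at 5: 5^(5 + 1) + 5^5 + 3 = 18753; next = 18752
base 5: 18752 = 5^(5 + 1) + 5^5 + 2; at 6: 6^(6 + 1) + 6^6 + 2 = 326594; next = 326593
base 6: 326593 = 6^(6 + 1) + 6^6 + 1; at 7: 7^(7 + 1) + 7^7 + 1 = 6588345; next = 6588344
base 7: 6588344 = 7^(7 + 1) + 7^7; at 8: 8^(8 + 1) + 8^8 = 150994944; next = 150994943
base 8: 150994943 = 8^(8 + 1) + 7·8^7 + 7·8^6 + 7·8^5 + 7·8^4 + 7·8^3 + 7·8^2 + 7·8 + 7; at 9: 9^(9 + 1) + 7·9^7 + 7·9^6 + 7·9^5 + 7·9^4 + 7·9^3 + 7·9^2 + 7·9 + 7 = 3524450281; next = 3524450280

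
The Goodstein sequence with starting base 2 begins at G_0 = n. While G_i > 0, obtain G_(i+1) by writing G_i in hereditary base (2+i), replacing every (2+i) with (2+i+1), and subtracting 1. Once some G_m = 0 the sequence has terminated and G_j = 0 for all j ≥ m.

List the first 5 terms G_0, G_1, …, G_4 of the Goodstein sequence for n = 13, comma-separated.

13, 108, 1279, 16092, 280711

i=0: 13 = 2^(2 + 1) + 2^2 + 1 (b=2); 2→3: 3^(3 + 1) + 3^3 + 1 = 109; 109−1 = 108
i=1: 108 = 3^(3 + 1) + 3^3 (b=3); 3→4: 4^(4 + 1) + 4^4 = 1280; 1280−1 = 1279
i=2: 1279 = 4^(4 + 1) + 3·4^3 + 3·4^2 + 3·4 + 3 (b=4); 4→5: 5^(5 + 1) + 3·5^3 + 3·5^2 + 3·5 + 3 = 16093; 16093−1 = 16092
i=3: 16092 = 5^(5 + 1) + 3·5^3 + 3·5^2 + 3·5 + 2 (b=5); 5→6: 6^(6 + 1) + 3·6^3 + 3·6^2 + 3·6 + 2 = 280712; 280712−1 = 280711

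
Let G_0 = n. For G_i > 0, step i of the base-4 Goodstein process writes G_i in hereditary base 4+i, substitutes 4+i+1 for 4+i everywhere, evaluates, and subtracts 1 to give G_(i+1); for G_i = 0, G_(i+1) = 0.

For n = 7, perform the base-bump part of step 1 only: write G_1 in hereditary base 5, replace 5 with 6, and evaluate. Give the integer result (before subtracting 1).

G_0 = 7. HB_4(7) = 4 + 3. Bump = 8. G_1 = 7.
G_1 = 7. HB_5(7) = 5 + 2. Bump = 8. G_2 = 7.

8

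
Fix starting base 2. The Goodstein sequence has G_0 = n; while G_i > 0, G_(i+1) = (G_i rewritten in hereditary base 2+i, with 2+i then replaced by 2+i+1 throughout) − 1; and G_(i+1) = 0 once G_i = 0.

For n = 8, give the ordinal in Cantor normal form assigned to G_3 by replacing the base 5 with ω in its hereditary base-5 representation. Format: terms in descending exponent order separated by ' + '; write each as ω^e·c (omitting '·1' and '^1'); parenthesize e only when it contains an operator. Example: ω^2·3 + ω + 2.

ω^ω·2 + ω^2·2 + ω·2

8 —HB2→ 2^(2 + 1) —bump→ 3^(3 + 1) = 81 —(−1)→ 80
80 —HB3→ 2·3^3 + 2·3^2 + 2·3 + 2 —bump→ 2·4^4 + 2·4^2 + 2·4 + 2 = 554 —(−1)→ 553
553 —HB4→ 2·4^4 + 2·4^2 + 2·4 + 1 —bump→ 2·5^5 + 2·5^2 + 2·5 + 1 = 6311 —(−1)→ 6310
6310 —HB5→ 2·5^5 + 2·5^2 + 2·5 —bump→ 2·6^6 + 2·6^2 + 2·6 = 93396 —(−1)→ 93395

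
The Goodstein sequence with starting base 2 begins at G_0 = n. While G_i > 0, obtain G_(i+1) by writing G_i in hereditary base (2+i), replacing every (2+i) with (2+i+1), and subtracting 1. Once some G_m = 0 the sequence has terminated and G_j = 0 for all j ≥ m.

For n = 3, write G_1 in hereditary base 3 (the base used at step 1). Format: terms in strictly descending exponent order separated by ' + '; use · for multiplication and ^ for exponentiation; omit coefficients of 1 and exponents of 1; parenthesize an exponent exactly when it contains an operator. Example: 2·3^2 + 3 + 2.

3

i=0: 3 = 2 + 1 (b=2); 2→3: 3 + 1 = 4; 4−1 = 3
i=1: 3 = 3 (b=3); 3→4: 4 = 4; 4−1 = 3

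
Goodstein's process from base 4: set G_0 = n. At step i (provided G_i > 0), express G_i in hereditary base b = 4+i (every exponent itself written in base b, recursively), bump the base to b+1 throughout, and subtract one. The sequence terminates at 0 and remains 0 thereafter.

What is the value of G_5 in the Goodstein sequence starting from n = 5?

G_0 = 5. HB_4(5) = 4 + 1. Bump = 6. G_1 = 5.
G_1 = 5. HB_5(5) = 5. Bump = 6. G_2 = 5.
G_2 = 5. HB_6(5) = 5. Bump = 5. G_3 = 4.
G_3 = 4. HB_7(4) = 4. Bump = 4. G_4 = 3.
G_4 = 3. HB_8(3) = 3. Bump = 3. G_5 = 2.

2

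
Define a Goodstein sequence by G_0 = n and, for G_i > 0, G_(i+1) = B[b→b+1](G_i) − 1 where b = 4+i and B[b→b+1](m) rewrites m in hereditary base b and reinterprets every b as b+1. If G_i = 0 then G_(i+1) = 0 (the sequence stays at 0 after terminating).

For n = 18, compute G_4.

53

i=0: 18 = 4^2 + 2 (b=4); 4→5: 5^2 + 2 = 27; 27−1 = 26
i=1: 26 = 5^2 + 1 (b=5); 5→6: 6^2 + 1 = 37; 37−1 = 36
i=2: 36 = 6^2 (b=6); 6→7: 7^2 = 49; 49−1 = 48
i=3: 48 = 6·7 + 6 (b=7); 7→8: 6·8 + 6 = 54; 54−1 = 53
i=4: 53 = 6·8 + 5 (b=8); 8→9: 6·9 + 5 = 59; 59−1 = 58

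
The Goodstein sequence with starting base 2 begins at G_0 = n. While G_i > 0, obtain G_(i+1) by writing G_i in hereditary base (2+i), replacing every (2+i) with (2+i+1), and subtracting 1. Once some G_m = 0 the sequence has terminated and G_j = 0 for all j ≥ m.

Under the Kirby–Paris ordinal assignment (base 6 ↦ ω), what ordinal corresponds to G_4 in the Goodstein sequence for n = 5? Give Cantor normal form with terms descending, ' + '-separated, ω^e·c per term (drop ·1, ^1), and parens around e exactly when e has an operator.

ω^3·3 + ω^2·3 + ω·3 + 1

base 2: 5 = 2^2 + 1; at 3: 3^3 + 1 = 28; next = 27
base 3: 27 = 3^3; at 4: 4^4 = 256; next = 255
base 4: 255 = 3·4^3 + 3·4^2 + 3·4 + 3; at 5: 3·5^3 + 3·5^2 + 3·5 + 3 = 468; next = 467
base 5: 467 = 3·5^3 + 3·5^2 + 3·5 + 2; at 6: 3·6^3 + 3·6^2 + 3·6 + 2 = 776; next = 775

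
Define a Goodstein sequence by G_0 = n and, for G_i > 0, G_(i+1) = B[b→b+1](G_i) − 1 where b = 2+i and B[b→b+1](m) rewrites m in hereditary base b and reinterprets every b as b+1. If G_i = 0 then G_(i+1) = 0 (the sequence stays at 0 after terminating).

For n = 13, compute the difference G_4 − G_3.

[0] 13 ≡ 2^(2 + 1) + 2^2 + 1 (base 2). Lift 3: 109. −1: 108.
[1] 108 ≡ 3^(3 + 1) + 3^3 (base 3). Lift 4: 1280. −1: 1279.
[2] 1279 ≡ 4^(4 + 1) + 3·4^3 + 3·4^2 + 3·4 + 3 (base 4). Lift 5: 16093. −1: 16092.
[3] 16092 ≡ 5^(5 + 1) + 3·5^3 + 3·5^2 + 3·5 + 2 (base 5). Lift 6: 280712. −1: 280711.

264619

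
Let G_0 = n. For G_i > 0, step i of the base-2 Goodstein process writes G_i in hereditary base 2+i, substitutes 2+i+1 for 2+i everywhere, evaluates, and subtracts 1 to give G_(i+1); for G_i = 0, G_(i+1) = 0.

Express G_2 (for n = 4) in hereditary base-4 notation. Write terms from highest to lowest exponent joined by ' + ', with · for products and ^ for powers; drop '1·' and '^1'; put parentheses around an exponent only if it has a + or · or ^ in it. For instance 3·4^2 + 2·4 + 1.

2·4^2 + 2·4 + 1

[0] 4 ≡ 2^2 (base 2). Lift 3: 27. −1: 26.
[1] 26 ≡ 2·3^2 + 2·3 + 2 (base 3). Lift 4: 42. −1: 41.
[2] 41 ≡ 2·4^2 + 2·4 + 1 (base 4). Lift 5: 61. −1: 60.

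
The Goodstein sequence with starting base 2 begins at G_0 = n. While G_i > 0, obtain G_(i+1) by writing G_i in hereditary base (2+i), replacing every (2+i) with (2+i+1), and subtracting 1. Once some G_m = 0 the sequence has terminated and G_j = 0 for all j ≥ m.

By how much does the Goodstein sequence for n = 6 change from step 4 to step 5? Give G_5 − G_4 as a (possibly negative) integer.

51384

i=0: 6 = 2^2 + 2 (b=2); 2→3: 3^3 + 3 = 30; 30−1 = 29
i=1: 29 = 3^3 + 2 (b=3); 3→4: 4^4 + 2 = 258; 258−1 = 257
i=2: 257 = 4^4 + 1 (b=4); 4→5: 5^5 + 1 = 3126; 3126−1 = 3125
i=3: 3125 = 5^5 (b=5); 5→6: 6^6 = 46656; 46656−1 = 46655
i=4: 46655 = 5·6^5 + 5·6^4 + 5·6^3 + 5·6^2 + 5·6 + 5 (b=6); 6→7: 5·7^5 + 5·7^4 + 5·7^3 + 5·7^2 + 5·7 + 5 = 98040; 98040−1 = 98039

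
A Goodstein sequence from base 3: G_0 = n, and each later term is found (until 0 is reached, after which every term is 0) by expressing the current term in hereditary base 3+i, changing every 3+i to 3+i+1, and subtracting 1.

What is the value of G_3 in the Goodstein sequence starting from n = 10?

27

[0] 10 ≡ 3^2 + 1 (base 3). Lift 4: 17. −1: 16.
[1] 16 ≡ 4^2 (base 4). Lift 5: 25. −1: 24.
[2] 24 ≡ 4·5 + 4 (base 5). Lift 6: 28. −1: 27.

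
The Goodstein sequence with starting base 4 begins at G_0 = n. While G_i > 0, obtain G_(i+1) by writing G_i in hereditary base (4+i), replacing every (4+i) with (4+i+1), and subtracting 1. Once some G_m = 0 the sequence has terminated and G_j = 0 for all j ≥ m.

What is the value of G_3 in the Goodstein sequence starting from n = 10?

i=0: 10 = 2·4 + 2 (b=4); 4→5: 2·5 + 2 = 12; 12−1 = 11
i=1: 11 = 2·5 + 1 (b=5); 5→6: 2·6 + 1 = 13; 13−1 = 12
i=2: 12 = 2·6 (b=6); 6→7: 2·7 = 14; 14−1 = 13
i=3: 13 = 7 + 6 (b=7); 7→8: 8 + 6 = 14; 14−1 = 13

13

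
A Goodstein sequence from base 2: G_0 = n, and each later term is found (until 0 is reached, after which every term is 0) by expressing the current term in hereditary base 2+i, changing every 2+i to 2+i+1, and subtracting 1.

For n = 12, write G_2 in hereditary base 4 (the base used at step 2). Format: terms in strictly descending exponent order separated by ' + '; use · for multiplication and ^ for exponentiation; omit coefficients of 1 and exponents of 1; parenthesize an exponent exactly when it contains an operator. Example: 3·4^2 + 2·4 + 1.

4^(4 + 1) + 2·4^2 + 2·4 + 1

(0) 12|_2 = 2^(2 + 1) + 2^2 ↦ 3^(3 + 1) + 3^3|_3 = 108 ⇒ 107
(1) 107|_3 = 3^(3 + 1) + 2·3^2 + 2·3 + 2 ↦ 4^(4 + 1) + 2·4^2 + 2·4 + 2|_4 = 1066 ⇒ 1065
(2) 1065|_4 = 4^(4 + 1) + 2·4^2 + 2·4 + 1 ↦ 5^(5 + 1) + 2·5^2 + 2·5 + 1|_5 = 15686 ⇒ 15685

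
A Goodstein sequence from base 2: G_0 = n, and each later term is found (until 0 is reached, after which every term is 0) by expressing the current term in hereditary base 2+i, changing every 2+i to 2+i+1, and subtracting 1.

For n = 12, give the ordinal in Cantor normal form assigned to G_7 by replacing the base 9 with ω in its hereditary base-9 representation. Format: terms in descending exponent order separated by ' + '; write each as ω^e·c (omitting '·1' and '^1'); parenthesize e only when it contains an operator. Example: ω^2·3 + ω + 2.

ω^(ω + 1) + ω^2·2 + ω + 2

12 —HB2→ 2^(2 + 1) + 2^2 —bump→ 3^(3 + 1) + 3^3 = 108 —(−1)→ 107
107 —HB3→ 3^(3 + 1) + 2·3^2 + 2·3 + 2 —bump→ 4^(4 + 1) + 2·4^2 + 2·4 + 2 = 1066 —(−1)→ 1065
1065 —HB4→ 4^(4 + 1) + 2·4^2 + 2·4 + 1 —bump→ 5^(5 + 1) + 2·5^2 + 2·5 + 1 = 15686 —(−1)→ 15685
15685 —HB5→ 5^(5 + 1) + 2·5^2 + 2·5 —bump→ 6^(6 + 1) + 2·6^2 + 2·6 = 280020 —(−1)→ 280019
280019 —HB6→ 6^(6 + 1) + 2·6^2 + 6 + 5 —bump→ 7^(7 + 1) + 2·7^2 + 7 + 5 = 5764911 —(−1)→ 5764910
5764910 —HB7→ 7^(7 + 1) + 2·7^2 + 7 + 4 —bump→ 8^(8 + 1) + 2·8^2 + 8 + 4 = 134217868 —(−1)→ 134217867
134217867 —HB8→ 8^(8 + 1) + 2·8^2 + 8 + 3 —bump→ 9^(9 + 1) + 2·9^2 + 9 + 3 = 3486784575 —(−1)→ 3486784574
3486784574 —HB9→ 9^(9 + 1) + 2·9^2 + 9 + 2 —bump→ 10^(10 + 1) + 2·10^2 + 10 + 2 = 100000000212 —(−1)→ 100000000211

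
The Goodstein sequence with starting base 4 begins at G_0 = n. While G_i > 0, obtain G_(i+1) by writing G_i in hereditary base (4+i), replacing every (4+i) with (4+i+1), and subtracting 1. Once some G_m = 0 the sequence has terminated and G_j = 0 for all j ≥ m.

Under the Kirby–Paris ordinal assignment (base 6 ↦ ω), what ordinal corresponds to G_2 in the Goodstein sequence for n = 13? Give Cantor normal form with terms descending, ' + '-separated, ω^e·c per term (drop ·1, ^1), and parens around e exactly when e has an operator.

G_0=13  [base 4] 3·4 + 1  →[4↦5]→  3·5 + 1 = 16  −1 ⇒ G_1=15
G_1=15  [base 5] 3·5  →[5↦6]→  3·6 = 18  −1 ⇒ G_2=17
G_2=17  [base 6] 2·6 + 5  →[6↦7]→  2·7 + 5 = 19  −1 ⇒ G_3=18

ω·2 + 5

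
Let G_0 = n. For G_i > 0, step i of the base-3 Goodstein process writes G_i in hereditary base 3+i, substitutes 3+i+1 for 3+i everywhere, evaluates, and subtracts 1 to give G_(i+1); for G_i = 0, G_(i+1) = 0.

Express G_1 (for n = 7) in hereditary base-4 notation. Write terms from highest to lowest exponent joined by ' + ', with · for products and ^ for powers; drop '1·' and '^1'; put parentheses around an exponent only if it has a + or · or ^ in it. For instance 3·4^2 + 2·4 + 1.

2·4

[0] 7 ≡ 2·3 + 1 (base 3). Lift 4: 9. −1: 8.
[1] 8 ≡ 2·4 (base 4). Lift 5: 10. −1: 9.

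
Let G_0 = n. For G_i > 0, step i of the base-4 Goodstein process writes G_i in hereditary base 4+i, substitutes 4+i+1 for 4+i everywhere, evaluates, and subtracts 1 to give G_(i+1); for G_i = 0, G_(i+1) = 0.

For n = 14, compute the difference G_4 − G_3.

(0) 14|_4 = 3·4 + 2 ↦ 3·5 + 2|_5 = 17 ⇒ 16
(1) 16|_5 = 3·5 + 1 ↦ 3·6 + 1|_6 = 19 ⇒ 18
(2) 18|_6 = 3·6 ↦ 3·7|_7 = 21 ⇒ 20
(3) 20|_7 = 2·7 + 6 ↦ 2·8 + 6|_8 = 22 ⇒ 21

1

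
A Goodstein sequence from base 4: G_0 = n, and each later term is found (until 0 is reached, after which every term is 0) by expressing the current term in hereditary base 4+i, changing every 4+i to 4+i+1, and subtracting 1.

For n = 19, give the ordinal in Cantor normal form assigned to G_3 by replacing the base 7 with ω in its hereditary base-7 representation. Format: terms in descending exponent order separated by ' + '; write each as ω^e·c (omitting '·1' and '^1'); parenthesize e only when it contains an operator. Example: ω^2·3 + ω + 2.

ω^2

[0] 19 ≡ 4^2 + 3 (base 4). Lift 5: 28. −1: 27.
[1] 27 ≡ 5^2 + 2 (base 5). Lift 6: 38. −1: 37.
[2] 37 ≡ 6^2 + 1 (base 6). Lift 7: 50. −1: 49.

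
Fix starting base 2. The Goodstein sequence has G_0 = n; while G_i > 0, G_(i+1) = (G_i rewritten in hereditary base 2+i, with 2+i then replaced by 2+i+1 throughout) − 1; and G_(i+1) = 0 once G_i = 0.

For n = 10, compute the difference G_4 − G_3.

G_0=10  [base 2] 2^(2 + 1) + 2  →[2↦3]→  3^(3 + 1) + 3 = 84  −1 ⇒ G_1=83
G_1=83  [base 3] 3^(3 + 1) + 2  →[3↦4]→  4^(4 + 1) + 2 = 1026  −1 ⇒ G_2=1025
G_2=1025  [base 4] 4^(4 + 1) + 1  →[4↦5]→  5^(5 + 1) + 1 = 15626  −1 ⇒ G_3=15625
G_3=15625  [base 5] 5^(5 + 1)  →[5↦6]→  6^(6 + 1) = 279936  −1 ⇒ G_4=279935

264310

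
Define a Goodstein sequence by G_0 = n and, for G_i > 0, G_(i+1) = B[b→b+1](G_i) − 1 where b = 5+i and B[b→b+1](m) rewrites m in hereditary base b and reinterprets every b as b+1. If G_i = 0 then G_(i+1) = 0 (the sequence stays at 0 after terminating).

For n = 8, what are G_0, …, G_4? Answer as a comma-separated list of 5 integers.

8 —HB5→ 5 + 3 —bump→ 6 + 3 = 9 —(−1)→ 8
8 —HB6→ 6 + 2 —bump→ 7 + 2 = 9 —(−1)→ 8
8 —HB7→ 7 + 1 —bump→ 8 + 1 = 9 —(−1)→ 8
8 —HB8→ 8 —bump→ 9 = 9 —(−1)→ 8

8, 8, 8, 8, 8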